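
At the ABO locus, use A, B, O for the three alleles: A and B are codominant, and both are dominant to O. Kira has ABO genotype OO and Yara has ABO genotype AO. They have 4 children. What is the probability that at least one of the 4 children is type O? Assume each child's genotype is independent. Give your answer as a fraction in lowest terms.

ABO cross OO × AO → 1/2 O, 1/2 A.
So P(type O) = 1/2 per child.
P(none) = (1/2)^4 = 1/16; P(at least one) = 1 − 1/16 = 15/16.

15/16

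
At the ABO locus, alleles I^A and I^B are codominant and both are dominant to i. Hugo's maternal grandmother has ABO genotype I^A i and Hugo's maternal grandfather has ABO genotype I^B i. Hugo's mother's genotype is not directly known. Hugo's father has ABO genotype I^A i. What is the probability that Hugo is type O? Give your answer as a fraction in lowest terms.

1/4

Hugo's mother's ABO genotype from I^A i × I^B i: 1/4 I^A I^B, 1/4 I^A i, 1/4 I^B i, 1/4 i i.
Crossing each possibility with the father I^A i and summing P(type O): 1/4·0 + 1/4·1/4 + 1/4·1/4 + 1/4·1/2 = 1/4.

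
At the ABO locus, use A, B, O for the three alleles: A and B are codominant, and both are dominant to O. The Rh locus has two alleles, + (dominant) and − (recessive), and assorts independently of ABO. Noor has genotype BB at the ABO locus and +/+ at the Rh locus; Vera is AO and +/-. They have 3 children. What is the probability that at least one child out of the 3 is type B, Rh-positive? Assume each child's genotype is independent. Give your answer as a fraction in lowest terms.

7/8

ABO cross BB × AO → 1/2 B, 1/2 AB.
Rh cross +/+ × +/- → 1 Rh+; so P(type B, Rh-positive) = 1/2 × 1 = 1/2 per child.
P(none) = (1/2)^3 = 1/8; P(at least one) = 1 − 1/8 = 7/8.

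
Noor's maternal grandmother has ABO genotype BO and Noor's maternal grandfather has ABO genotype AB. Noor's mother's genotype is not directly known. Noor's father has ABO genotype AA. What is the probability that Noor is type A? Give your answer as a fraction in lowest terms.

1/2

Noor's mother's ABO genotype from BO × AB: 1/4 AB, 1/4 AO, 1/4 BB, 1/4 BO.
Crossing each possibility with the father AA and summing P(type A): 1/4·1/2 + 1/4·1 + 1/4·0 + 1/4·1/2 = 1/2.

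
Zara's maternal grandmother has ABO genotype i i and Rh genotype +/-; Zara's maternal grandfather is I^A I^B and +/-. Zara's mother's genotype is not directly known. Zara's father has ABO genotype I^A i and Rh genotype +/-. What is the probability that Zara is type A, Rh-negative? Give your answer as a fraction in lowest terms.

1/8

Zara's mother's ABO genotype from i i × I^A I^B: 1/2 I^A i, 1/2 I^B i.
Crossing each possibility with the father I^A i and summing P(type A): 1/2·3/4 + 1/2·1/4 = 1/2.
Similarly for Rh via the mother's Rh distribution: P(Rh-) = 1/4.
Independent loci: 1/2 × 1/4 = 1/8.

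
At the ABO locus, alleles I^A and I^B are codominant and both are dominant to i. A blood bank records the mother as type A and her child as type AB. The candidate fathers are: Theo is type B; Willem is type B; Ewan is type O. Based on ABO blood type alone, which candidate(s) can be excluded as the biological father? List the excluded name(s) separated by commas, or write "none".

A candidate is excluded only if no genotype consistent with his phenotype could produce a type AB child with a type A mother.
Ewan (type O): no genotype consistent with that phenotype can produce a type-AB child with a type-A mother.

Ewan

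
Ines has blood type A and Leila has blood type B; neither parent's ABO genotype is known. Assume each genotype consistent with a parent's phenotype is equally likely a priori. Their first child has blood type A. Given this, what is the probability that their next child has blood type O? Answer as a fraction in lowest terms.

Possible genotypes: Ines ∈ {I^A I^A, I^A i}; Leila ∈ {I^B I^B, I^B i}.
Weight each parental genotype pair by prior × P(type-A child):
  I^A I^A × I^B i: posterior weight 2/3; P(next child type O) = 0.
  I^A i × I^B i: posterior weight 1/3; P(next child type O) = 1/4.
Weighted sum = 1/12.

1/12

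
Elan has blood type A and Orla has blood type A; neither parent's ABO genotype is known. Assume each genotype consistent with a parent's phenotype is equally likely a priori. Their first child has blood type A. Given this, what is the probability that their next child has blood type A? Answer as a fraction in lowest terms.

Possible genotypes: Elan ∈ {AA, AO}; Orla ∈ {AA, AO}.
Weight each parental genotype pair by prior × P(type-A child):
  AA × AA: posterior weight 4/15; P(next child type A) = 1.
  AA × AO: posterior weight 4/15; P(next child type A) = 1.
  AO × AA: posterior weight 4/15; P(next child type A) = 1.
  AO × AO: posterior weight 1/5; P(next child type A) = 3/4.
Weighted sum = 19/20.

19/20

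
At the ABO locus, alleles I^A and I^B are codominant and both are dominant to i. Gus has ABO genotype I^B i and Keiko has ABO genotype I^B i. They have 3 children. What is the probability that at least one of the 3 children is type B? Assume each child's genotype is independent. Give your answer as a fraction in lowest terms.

ABO cross I^B i × I^B i → 1/4 O, 3/4 B.
So P(type B) = 3/4 per child.
P(none) = (1/4)^3 = 1/64; P(at least one) = 1 − 1/64 = 63/64.

63/64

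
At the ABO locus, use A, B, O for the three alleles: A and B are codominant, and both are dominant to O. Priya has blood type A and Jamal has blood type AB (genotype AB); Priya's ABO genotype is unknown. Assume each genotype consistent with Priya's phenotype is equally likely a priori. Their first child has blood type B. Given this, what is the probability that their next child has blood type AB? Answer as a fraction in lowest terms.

1/4

Possible genotypes: Priya ∈ {AA, AO}; Jamal ∈ {AB}.
Weight each parental genotype pair by prior × P(type-B child):
  AO × AB: posterior weight 1; P(next child type AB) = 1/4.
Weighted sum = 1/4.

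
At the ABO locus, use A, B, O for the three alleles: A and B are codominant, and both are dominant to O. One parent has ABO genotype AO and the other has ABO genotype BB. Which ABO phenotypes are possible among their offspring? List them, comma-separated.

B, AB

Gametes from AO × BB give offspring ABO genotypes AB, BO, i.e. phenotypes B, AB.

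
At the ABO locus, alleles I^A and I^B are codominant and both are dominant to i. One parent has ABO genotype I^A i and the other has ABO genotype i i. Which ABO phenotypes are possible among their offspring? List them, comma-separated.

O, A

Gametes from I^A i × i i give offspring ABO genotypes I^A i, i i, i.e. phenotypes O, A.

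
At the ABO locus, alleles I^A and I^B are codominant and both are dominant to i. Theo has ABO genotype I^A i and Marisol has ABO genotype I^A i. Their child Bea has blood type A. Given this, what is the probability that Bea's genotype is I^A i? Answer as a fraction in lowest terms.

2/3

Cross I^A i × I^A i → 1/4 I^A I^A, 1/2 I^A i, 1/4 i i.
Type-A genotypes among offspring: I^A I^A (1/4), I^A i (1/2); total 3/4.
P(I^A i | type A) = (1/2) / (3/4) = 2/3.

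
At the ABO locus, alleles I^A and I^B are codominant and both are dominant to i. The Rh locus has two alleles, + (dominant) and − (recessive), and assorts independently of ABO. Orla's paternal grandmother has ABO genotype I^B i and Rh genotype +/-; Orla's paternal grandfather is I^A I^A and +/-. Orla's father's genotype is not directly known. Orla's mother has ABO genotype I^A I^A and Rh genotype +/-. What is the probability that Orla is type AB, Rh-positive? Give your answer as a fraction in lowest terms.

Orla's father's ABO genotype from I^B i × I^A I^A: 1/2 I^A I^B, 1/2 I^A i.
Crossing each possibility with the mother I^A I^A and summing P(type AB): 1/2·1/2 + 1/2·0 = 1/4.
Similarly for Rh via the father's Rh distribution: P(Rh+) = 3/4.
Independent loci: 1/4 × 3/4 = 3/16.

3/16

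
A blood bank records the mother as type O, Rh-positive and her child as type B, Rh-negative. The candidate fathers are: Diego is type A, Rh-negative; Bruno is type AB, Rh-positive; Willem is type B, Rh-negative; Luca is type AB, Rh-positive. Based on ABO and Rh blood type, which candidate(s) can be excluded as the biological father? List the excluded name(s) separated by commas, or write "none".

Diego

A candidate is excluded only if no genotype consistent with his phenotype could produce a type B, Rh-negative child with a type O, Rh-positive mother.
Diego (type A, Rh-): no genotype consistent with that phenotype can produce a type-B Rh- child with a type-O mother.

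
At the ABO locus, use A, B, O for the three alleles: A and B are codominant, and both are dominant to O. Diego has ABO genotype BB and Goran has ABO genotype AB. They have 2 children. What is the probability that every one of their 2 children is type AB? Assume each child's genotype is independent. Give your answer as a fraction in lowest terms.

1/4

ABO cross BB × AB → 1/2 B, 1/2 AB.
So P(type AB) = 1/2 per child.
All 2 independent: (1/2)^2 = 1/4.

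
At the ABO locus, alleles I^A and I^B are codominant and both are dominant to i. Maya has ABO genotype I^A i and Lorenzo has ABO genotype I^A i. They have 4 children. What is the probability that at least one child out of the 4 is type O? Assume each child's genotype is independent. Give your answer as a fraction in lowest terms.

175/256

ABO cross I^A i × I^A i → 1/4 O, 3/4 A.
So P(type O) = 1/4 per child.
P(none) = (3/4)^4 = 81/256; P(at least one) = 1 − 81/256 = 175/256.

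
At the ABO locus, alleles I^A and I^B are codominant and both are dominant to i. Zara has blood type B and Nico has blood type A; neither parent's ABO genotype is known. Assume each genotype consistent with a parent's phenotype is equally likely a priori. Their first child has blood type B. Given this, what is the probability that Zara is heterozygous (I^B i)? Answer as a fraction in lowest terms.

Possible genotypes: Zara ∈ {I^B I^B, I^B i}; Nico ∈ {I^A I^A, I^A i}.
Weight each parental genotype pair by prior × P(type-B child):
  I^B I^B × I^A i: posterior weight 2/3.
  I^B i × I^A i: posterior weight 1/3.
Sum the posterior weight over pairs where Zara is I^B i: 1/3.

1/3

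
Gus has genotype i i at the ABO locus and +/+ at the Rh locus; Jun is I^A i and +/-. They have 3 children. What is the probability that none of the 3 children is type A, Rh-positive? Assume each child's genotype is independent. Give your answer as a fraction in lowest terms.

ABO cross i i × I^A i → 1/2 O, 1/2 A.
Rh cross +/+ × +/- → 1 Rh+; so P(type A, Rh-positive) = 1/2 × 1 = 1/2 per child.
P(not type A, Rh-positive) = 1/2 for one child; (1/2)^3 = 1/8.

1/8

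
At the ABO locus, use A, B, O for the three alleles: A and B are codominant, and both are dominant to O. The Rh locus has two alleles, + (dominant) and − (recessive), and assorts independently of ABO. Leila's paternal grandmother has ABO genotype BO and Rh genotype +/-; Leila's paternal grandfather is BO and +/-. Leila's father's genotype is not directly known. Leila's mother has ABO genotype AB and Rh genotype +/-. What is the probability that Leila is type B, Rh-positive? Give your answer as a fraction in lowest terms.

3/8

Leila's father's ABO genotype from BO × BO: 1/4 BB, 1/2 BO, 1/4 OO.
Crossing each possibility with the mother AB and summing P(type B): 1/4·1/2 + 1/2·1/2 + 1/4·1/2 = 1/2.
Similarly for Rh via the father's Rh distribution: P(Rh+) = 3/4.
Independent loci: 1/2 × 3/4 = 3/8.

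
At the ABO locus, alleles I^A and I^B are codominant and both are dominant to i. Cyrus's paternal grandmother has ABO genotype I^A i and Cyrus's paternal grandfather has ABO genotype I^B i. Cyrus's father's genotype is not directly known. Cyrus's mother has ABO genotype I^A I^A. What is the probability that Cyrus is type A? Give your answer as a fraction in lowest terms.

Cyrus's father's ABO genotype from I^A i × I^B i: 1/4 I^A I^B, 1/4 I^A i, 1/4 I^B i, 1/4 i i.
Crossing each possibility with the mother I^A I^A and summing P(type A): 1/4·1/2 + 1/4·1 + 1/4·1/2 + 1/4·1 = 3/4.

3/4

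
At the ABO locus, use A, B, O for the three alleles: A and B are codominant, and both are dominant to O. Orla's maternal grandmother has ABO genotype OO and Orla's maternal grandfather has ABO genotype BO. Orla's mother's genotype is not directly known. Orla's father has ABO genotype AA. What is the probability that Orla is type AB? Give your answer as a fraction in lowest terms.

1/4

Orla's mother's ABO genotype from OO × BO: 1/2 BO, 1/2 OO.
Crossing each possibility with the father AA and summing P(type AB): 1/2·1/2 + 1/2·0 = 1/4.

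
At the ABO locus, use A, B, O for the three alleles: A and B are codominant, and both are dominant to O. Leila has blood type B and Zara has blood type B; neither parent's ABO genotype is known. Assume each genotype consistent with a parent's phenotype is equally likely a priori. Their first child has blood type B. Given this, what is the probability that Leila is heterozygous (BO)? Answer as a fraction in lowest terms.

Possible genotypes: Leila ∈ {BB, BO}; Zara ∈ {BB, BO}.
Weight each parental genotype pair by prior × P(type-B child):
  BB × BB: posterior weight 4/15.
  BB × BO: posterior weight 4/15.
  BO × BB: posterior weight 4/15.
  BO × BO: posterior weight 1/5.
Sum the posterior weight over pairs where Leila is BO: 7/15.

7/15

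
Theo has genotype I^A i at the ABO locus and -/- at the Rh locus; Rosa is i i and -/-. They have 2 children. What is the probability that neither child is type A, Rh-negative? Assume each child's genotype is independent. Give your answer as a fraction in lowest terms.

1/4

ABO cross I^A i × i i → 1/2 O, 1/2 A.
Rh cross -/- × -/- → 1 Rh-; so P(type A, Rh-negative) = 1/2 × 1 = 1/2 per child.
P(not type A, Rh-negative) = 1/2 for one child; (1/2)^2 = 1/4.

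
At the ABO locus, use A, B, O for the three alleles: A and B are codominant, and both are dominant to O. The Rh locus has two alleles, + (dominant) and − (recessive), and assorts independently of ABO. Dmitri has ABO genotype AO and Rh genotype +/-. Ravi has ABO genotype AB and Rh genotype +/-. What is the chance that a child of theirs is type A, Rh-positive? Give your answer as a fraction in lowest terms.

ABO cross AO × AB → offspring phenotypes: 1/2 A, 1/4 B, 1/4 AB.
Rh cross +/- × +/- → 3/4 Rh+, 1/4 Rh-.
Independent loci: P(type A, Rh-positive) = 1/2 × 3/4 = 3/8.

3/8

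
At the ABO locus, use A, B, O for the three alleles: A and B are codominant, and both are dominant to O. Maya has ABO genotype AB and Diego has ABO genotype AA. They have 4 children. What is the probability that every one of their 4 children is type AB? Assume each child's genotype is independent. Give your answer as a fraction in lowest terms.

ABO cross AB × AA → 1/2 A, 1/2 AB.
So P(type AB) = 1/2 per child.
All 4 independent: (1/2)^4 = 1/16.

1/16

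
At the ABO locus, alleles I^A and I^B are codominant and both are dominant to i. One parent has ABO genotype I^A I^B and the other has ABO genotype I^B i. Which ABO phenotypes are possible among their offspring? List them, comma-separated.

A, B, AB

Gametes from I^A I^B × I^B i give offspring ABO genotypes I^A I^B, I^A i, I^B I^B, I^B i, i.e. phenotypes A, B, AB.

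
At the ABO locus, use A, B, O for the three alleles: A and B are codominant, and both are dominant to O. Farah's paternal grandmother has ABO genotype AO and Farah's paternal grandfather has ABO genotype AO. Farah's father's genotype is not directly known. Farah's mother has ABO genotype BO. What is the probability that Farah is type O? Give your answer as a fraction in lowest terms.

1/4

Farah's father's ABO genotype from AO × AO: 1/4 AA, 1/2 AO, 1/4 OO.
Crossing each possibility with the mother BO and summing P(type O): 1/4·0 + 1/2·1/4 + 1/4·1/2 = 1/4.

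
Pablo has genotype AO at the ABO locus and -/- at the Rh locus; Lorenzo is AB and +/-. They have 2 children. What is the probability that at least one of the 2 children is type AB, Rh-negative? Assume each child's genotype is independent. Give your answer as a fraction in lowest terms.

ABO cross AO × AB → 1/2 A, 1/4 B, 1/4 AB.
Rh cross -/- × +/- → 1/2 Rh+, 1/2 Rh-; so P(type AB, Rh-negative) = 1/4 × 1/2 = 1/8 per child.
P(none) = (7/8)^2 = 49/64; P(at least one) = 1 − 49/64 = 15/64.

15/64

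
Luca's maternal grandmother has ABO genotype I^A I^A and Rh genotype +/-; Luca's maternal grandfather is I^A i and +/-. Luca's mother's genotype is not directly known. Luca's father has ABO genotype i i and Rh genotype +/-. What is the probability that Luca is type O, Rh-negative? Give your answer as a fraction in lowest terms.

1/16

Luca's mother's ABO genotype from I^A I^A × I^A i: 1/2 I^A I^A, 1/2 I^A i.
Crossing each possibility with the father i i and summing P(type O): 1/2·0 + 1/2·1/2 = 1/4.
Similarly for Rh via the mother's Rh distribution: P(Rh-) = 1/4.
Independent loci: 1/4 × 1/4 = 1/16.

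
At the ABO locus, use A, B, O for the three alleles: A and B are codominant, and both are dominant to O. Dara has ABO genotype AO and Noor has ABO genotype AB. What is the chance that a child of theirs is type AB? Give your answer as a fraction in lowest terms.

ABO cross AO × AB → offspring phenotypes: 1/2 A, 1/4 B, 1/4 AB.
So P(type AB) = 1/4.

1/4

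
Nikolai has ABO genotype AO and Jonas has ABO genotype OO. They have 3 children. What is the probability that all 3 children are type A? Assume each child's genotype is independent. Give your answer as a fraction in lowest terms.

ABO cross AO × OO → 1/2 O, 1/2 A.
So P(type A) = 1/2 per child.
All 3 independent: (1/2)^3 = 1/8.

1/8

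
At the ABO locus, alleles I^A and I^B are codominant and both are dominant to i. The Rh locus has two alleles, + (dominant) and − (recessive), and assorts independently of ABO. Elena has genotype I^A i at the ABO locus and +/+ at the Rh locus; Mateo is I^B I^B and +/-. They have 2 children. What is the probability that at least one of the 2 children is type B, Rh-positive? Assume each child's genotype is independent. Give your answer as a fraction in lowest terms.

3/4

ABO cross I^A i × I^B I^B → 1/2 B, 1/2 AB.
Rh cross +/+ × +/- → 1 Rh+; so P(type B, Rh-positive) = 1/2 × 1 = 1/2 per child.
P(none) = (1/2)^2 = 1/4; P(at least one) = 1 − 1/4 = 3/4.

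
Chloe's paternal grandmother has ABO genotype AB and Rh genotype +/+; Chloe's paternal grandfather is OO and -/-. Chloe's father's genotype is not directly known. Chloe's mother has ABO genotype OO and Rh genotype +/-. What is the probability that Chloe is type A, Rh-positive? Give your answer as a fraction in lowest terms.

3/16

Chloe's father's ABO genotype from AB × OO: 1/2 AO, 1/2 BO.
Crossing each possibility with the mother OO and summing P(type A): 1/2·1/2 + 1/2·0 = 1/4.
Similarly for Rh via the father's Rh distribution: P(Rh+) = 3/4.
Independent loci: 1/4 × 3/4 = 3/16.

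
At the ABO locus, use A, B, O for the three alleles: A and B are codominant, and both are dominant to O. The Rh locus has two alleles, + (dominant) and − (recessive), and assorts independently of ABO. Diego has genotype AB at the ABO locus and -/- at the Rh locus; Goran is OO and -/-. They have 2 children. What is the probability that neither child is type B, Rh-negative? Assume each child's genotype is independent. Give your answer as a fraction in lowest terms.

ABO cross AB × OO → 1/2 A, 1/2 B.
Rh cross -/- × -/- → 1 Rh-; so P(type B, Rh-negative) = 1/2 × 1 = 1/2 per child.
P(not type B, Rh-negative) = 1/2 for one child; (1/2)^2 = 1/4.

1/4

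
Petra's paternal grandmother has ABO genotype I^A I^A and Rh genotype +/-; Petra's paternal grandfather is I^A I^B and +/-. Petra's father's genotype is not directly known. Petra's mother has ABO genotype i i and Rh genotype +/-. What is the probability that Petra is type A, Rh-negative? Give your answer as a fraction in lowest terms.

Petra's father's ABO genotype from I^A I^A × I^A I^B: 1/2 I^A I^A, 1/2 I^A I^B.
Crossing each possibility with the mother i i and summing P(type A): 1/2·1 + 1/2·1/2 = 3/4.
Similarly for Rh via the father's Rh distribution: P(Rh-) = 1/4.
Independent loci: 3/4 × 1/4 = 3/16.

3/16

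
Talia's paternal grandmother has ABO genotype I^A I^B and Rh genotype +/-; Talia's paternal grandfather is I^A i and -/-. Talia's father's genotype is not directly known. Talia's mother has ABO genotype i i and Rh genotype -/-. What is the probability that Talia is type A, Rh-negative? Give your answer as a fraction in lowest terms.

3/8

Talia's father's ABO genotype from I^A I^B × I^A i: 1/4 I^A I^A, 1/4 I^A I^B, 1/4 I^A i, 1/4 I^B i.
Crossing each possibility with the mother i i and summing P(type A): 1/4·1 + 1/4·1/2 + 1/4·1/2 + 1/4·0 = 1/2.
Similarly for Rh via the father's Rh distribution: P(Rh-) = 3/4.
Independent loci: 1/2 × 3/4 = 3/8.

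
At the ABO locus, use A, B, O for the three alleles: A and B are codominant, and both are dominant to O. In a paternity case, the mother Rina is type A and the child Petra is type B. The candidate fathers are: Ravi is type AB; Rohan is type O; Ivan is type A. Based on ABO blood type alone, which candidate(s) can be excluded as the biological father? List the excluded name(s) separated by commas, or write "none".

A candidate is excluded only if no genotype consistent with his phenotype could produce a type B child with a type A mother.
Rohan (type O): no genotype consistent with that phenotype can produce a type-B child with a type-A mother.
Ivan (type A): no genotype consistent with that phenotype can produce a type-B child with a type-A mother.

Rohan, Ivan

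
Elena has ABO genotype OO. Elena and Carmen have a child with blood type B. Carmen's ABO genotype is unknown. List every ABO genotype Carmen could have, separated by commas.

AB, BB, BO

For each candidate genotype of Carmen, check whether crossing it with OO can produce every observed child phenotype.
  AA → possible child types {A} ✗
  AB → possible child types {A, B} ✓
  AO → possible child types {O, A} ✗
  BB → possible child types {B} ✓
  BO → possible child types {O, B} ✓
  OO → possible child types {O} ✗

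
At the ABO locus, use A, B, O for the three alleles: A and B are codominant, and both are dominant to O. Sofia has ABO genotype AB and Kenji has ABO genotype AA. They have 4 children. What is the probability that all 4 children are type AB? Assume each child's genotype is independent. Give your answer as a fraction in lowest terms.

ABO cross AB × AA → 1/2 A, 1/2 AB.
So P(type AB) = 1/2 per child.
All 4 independent: (1/2)^4 = 1/16.

1/16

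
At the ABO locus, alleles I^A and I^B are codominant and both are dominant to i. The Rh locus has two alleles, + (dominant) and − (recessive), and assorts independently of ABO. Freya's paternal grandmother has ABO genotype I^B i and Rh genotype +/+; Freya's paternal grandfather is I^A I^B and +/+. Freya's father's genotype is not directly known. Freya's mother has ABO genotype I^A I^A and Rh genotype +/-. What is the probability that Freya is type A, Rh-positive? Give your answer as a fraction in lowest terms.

Freya's father's ABO genotype from I^B i × I^A I^B: 1/4 I^A I^B, 1/4 I^A i, 1/4 I^B I^B, 1/4 I^B i.
Crossing each possibility with the mother I^A I^A and summing P(type A): 1/4·1/2 + 1/4·1 + 1/4·0 + 1/4·1/2 = 1/2.
Similarly for Rh via the father's Rh distribution: P(Rh+) = 1.
Independent loci: 1/2 × 1 = 1/2.

1/2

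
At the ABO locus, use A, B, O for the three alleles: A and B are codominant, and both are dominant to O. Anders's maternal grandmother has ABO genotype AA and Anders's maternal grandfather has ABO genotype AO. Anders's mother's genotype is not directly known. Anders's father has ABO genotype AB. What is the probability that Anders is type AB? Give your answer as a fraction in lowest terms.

Anders's mother's ABO genotype from AA × AO: 1/2 AA, 1/2 AO.
Crossing each possibility with the father AB and summing P(type AB): 1/2·1/2 + 1/2·1/4 = 3/8.

3/8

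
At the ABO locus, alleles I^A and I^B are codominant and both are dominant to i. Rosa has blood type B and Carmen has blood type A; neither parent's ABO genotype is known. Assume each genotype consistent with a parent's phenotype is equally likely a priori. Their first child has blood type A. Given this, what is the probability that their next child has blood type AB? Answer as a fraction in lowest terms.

5/12

Possible genotypes: Rosa ∈ {I^B I^B, I^B i}; Carmen ∈ {I^A I^A, I^A i}.
Weight each parental genotype pair by prior × P(type-A child):
  I^B i × I^A I^A: posterior weight 2/3; P(next child type AB) = 1/2.
  I^B i × I^A i: posterior weight 1/3; P(next child type AB) = 1/4.
Weighted sum = 5/12.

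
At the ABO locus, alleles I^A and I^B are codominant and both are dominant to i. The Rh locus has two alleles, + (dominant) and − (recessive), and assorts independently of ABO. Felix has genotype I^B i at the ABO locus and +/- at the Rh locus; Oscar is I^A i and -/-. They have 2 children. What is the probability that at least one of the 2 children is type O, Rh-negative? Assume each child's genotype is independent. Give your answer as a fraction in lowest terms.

15/64

ABO cross I^B i × I^A i → 1/4 O, 1/4 A, 1/4 B, 1/4 AB.
Rh cross +/- × -/- → 1/2 Rh+, 1/2 Rh-; so P(type O, Rh-negative) = 1/4 × 1/2 = 1/8 per child.
P(none) = (7/8)^2 = 49/64; P(at least one) = 1 − 49/64 = 15/64.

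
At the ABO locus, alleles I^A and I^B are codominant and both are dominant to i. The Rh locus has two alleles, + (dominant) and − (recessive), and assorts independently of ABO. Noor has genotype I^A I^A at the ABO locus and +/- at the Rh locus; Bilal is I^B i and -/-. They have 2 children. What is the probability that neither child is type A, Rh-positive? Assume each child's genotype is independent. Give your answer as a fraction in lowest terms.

ABO cross I^A I^A × I^B i → 1/2 A, 1/2 AB.
Rh cross +/- × -/- → 1/2 Rh+, 1/2 Rh-; so P(type A, Rh-positive) = 1/2 × 1/2 = 1/4 per child.
P(not type A, Rh-positive) = 3/4 for one child; (3/4)^2 = 9/16.

9/16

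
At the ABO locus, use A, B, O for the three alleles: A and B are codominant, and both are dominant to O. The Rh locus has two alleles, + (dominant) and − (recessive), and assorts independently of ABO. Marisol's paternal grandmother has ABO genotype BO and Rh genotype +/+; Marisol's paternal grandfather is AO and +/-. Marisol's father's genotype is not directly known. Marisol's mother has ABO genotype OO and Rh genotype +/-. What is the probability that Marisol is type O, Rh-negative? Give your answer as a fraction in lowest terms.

1/16

Marisol's father's ABO genotype from BO × AO: 1/4 AB, 1/4 AO, 1/4 BO, 1/4 OO.
Crossing each possibility with the mother OO and summing P(type O): 1/4·0 + 1/4·1/2 + 1/4·1/2 + 1/4·1 = 1/2.
Similarly for Rh via the father's Rh distribution: P(Rh-) = 1/8.
Independent loci: 1/2 × 1/8 = 1/16.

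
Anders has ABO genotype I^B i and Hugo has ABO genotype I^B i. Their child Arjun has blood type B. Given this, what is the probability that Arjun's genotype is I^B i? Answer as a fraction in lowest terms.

Cross I^B i × I^B i → 1/4 I^B I^B, 1/2 I^B i, 1/4 i i.
Type-B genotypes among offspring: I^B I^B (1/4), I^B i (1/2); total 3/4.
P(I^B i | type B) = (1/2) / (3/4) = 2/3.

2/3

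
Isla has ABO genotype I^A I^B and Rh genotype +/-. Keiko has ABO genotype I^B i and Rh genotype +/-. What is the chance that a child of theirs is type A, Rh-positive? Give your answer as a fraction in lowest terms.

3/16

ABO cross I^A I^B × I^B i → offspring phenotypes: 1/4 A, 1/2 B, 1/4 AB.
Rh cross +/- × +/- → 3/4 Rh+, 1/4 Rh-.
Independent loci: P(type A, Rh-positive) = 1/4 × 3/4 = 3/16.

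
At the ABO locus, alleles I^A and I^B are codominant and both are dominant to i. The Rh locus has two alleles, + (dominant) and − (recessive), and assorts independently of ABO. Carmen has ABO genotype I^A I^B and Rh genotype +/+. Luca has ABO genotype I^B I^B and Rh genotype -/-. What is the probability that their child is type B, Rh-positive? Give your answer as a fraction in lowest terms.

ABO cross I^A I^B × I^B I^B → offspring phenotypes: 1/2 B, 1/2 AB.
Rh cross +/+ × -/- → 1 Rh+.
Independent loci: P(type B, Rh-positive) = 1/2 × 1 = 1/2.

1/2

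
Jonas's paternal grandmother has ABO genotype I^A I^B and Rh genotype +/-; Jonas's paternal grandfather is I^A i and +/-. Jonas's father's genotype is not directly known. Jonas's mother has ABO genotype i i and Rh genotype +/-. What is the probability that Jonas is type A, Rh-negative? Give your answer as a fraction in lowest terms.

Jonas's father's ABO genotype from I^A I^B × I^A i: 1/4 I^A I^A, 1/4 I^A I^B, 1/4 I^A i, 1/4 I^B i.
Crossing each possibility with the mother i i and summing P(type A): 1/4·1 + 1/4·1/2 + 1/4·1/2 + 1/4·0 = 1/2.
Similarly for Rh via the father's Rh distribution: P(Rh-) = 1/4.
Independent loci: 1/2 × 1/4 = 1/8.

1/8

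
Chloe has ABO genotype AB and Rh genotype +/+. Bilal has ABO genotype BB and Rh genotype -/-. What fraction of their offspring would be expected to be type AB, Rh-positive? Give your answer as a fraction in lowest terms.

1/2

ABO cross AB × BB → offspring phenotypes: 1/2 B, 1/2 AB.
Rh cross +/+ × -/- → 1 Rh+.
Independent loci: P(type AB, Rh-positive) = 1/2 × 1 = 1/2.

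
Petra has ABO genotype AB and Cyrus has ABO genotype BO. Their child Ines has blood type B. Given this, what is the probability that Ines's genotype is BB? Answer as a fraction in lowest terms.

Cross AB × BO → 1/4 AB, 1/4 AO, 1/4 BB, 1/4 BO.
Type-B genotypes among offspring: BB (1/4), BO (1/4); total 1/2.
P(BB | type B) = (1/4) / (1/2) = 1/2.

1/2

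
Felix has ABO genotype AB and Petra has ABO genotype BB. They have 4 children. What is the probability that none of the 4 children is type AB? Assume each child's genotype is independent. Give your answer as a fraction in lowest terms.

1/16

ABO cross AB × BB → 1/2 B, 1/2 AB.
So P(type AB) = 1/2 per child.
P(not type AB) = 1/2 for one child; (1/2)^4 = 1/16.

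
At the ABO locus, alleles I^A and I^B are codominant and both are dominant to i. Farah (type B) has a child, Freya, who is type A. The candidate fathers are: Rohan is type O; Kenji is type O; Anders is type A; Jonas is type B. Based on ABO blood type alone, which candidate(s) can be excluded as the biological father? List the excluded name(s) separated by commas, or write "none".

Rohan, Kenji, Jonas

A candidate is excluded only if no genotype consistent with his phenotype could produce a type A child with a type B mother.
Rohan (type O): no genotype consistent with that phenotype can produce a type-A child with a type-B mother.
Kenji (type O): no genotype consistent with that phenotype can produce a type-A child with a type-B mother.
Jonas (type B): no genotype consistent with that phenotype can produce a type-A child with a type-B mother.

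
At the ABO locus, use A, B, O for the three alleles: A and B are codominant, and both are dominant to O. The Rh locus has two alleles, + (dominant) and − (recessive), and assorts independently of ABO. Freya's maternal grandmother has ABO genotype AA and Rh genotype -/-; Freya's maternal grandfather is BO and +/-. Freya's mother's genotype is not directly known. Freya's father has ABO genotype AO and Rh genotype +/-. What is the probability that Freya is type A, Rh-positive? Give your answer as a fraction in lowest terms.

25/64

Freya's mother's ABO genotype from AA × BO: 1/2 AB, 1/2 AO.
Crossing each possibility with the father AO and summing P(type A): 1/2·1/2 + 1/2·3/4 = 5/8.
Similarly for Rh via the mother's Rh distribution: P(Rh+) = 5/8.
Independent loci: 5/8 × 5/8 = 25/64.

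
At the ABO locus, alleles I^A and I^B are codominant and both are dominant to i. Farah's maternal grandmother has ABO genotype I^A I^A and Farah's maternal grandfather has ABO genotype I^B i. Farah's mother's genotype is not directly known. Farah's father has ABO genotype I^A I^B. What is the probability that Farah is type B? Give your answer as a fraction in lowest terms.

1/4

Farah's mother's ABO genotype from I^A I^A × I^B i: 1/2 I^A I^B, 1/2 I^A i.
Crossing each possibility with the father I^A I^B and summing P(type B): 1/2·1/4 + 1/2·1/4 = 1/4.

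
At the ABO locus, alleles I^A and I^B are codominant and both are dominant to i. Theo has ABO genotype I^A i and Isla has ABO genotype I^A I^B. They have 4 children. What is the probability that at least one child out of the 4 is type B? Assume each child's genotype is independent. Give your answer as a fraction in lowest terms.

ABO cross I^A i × I^A I^B → 1/2 A, 1/4 B, 1/4 AB.
So P(type B) = 1/4 per child.
P(none) = (3/4)^4 = 81/256; P(at least one) = 1 − 81/256 = 175/256.

175/256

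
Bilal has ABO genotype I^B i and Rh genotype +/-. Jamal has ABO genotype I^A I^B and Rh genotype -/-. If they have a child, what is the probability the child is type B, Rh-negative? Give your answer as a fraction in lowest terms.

ABO cross I^B i × I^A I^B → offspring phenotypes: 1/4 A, 1/2 B, 1/4 AB.
Rh cross +/- × -/- → 1/2 Rh+, 1/2 Rh-.
Independent loci: P(type B, Rh-negative) = 1/2 × 1/2 = 1/4.

1/4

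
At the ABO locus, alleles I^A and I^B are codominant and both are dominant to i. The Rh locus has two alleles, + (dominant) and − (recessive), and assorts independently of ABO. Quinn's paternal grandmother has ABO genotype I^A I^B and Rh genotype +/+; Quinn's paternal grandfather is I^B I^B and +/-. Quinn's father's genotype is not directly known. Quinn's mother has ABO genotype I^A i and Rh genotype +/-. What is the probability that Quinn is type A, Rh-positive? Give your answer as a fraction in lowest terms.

Quinn's father's ABO genotype from I^A I^B × I^B I^B: 1/2 I^A I^B, 1/2 I^B I^B.
Crossing each possibility with the mother I^A i and summing P(type A): 1/2·1/2 + 1/2·0 = 1/4.
Similarly for Rh via the father's Rh distribution: P(Rh+) = 7/8.
Independent loci: 1/4 × 7/8 = 7/32.

7/32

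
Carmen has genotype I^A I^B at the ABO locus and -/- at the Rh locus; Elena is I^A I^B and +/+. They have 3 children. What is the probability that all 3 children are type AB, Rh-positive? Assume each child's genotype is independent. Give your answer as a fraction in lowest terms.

ABO cross I^A I^B × I^A I^B → 1/4 A, 1/4 B, 1/2 AB.
Rh cross -/- × +/+ → 1 Rh+; so P(type AB, Rh-positive) = 1/2 × 1 = 1/2 per child.
All 3 independent: (1/2)^3 = 1/8.

1/8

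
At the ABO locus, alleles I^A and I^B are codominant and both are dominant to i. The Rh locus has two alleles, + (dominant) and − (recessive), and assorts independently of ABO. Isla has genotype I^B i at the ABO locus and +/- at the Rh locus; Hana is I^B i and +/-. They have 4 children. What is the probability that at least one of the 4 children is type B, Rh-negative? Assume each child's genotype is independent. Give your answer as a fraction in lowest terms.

36975/65536

ABO cross I^B i × I^B i → 1/4 O, 3/4 B.
Rh cross +/- × +/- → 3/4 Rh+, 1/4 Rh-; so P(type B, Rh-negative) = 3/4 × 1/4 = 3/16 per child.
P(none) = (13/16)^4 = 28561/65536; P(at least one) = 1 − 28561/65536 = 36975/65536.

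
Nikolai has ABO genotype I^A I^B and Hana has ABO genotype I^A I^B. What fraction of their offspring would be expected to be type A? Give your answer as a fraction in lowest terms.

ABO cross I^A I^B × I^A I^B → offspring phenotypes: 1/4 A, 1/4 B, 1/2 AB.
So P(type A) = 1/4.

1/4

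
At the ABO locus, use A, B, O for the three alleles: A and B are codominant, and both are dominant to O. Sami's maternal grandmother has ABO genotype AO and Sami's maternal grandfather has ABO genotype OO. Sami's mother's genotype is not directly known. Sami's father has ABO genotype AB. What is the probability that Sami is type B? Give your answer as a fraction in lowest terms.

Sami's mother's ABO genotype from AO × OO: 1/2 AO, 1/2 OO.
Crossing each possibility with the father AB and summing P(type B): 1/2·1/4 + 1/2·1/2 = 3/8.

3/8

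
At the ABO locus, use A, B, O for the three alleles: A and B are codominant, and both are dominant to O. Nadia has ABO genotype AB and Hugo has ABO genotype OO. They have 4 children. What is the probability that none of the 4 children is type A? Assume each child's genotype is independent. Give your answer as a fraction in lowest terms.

ABO cross AB × OO → 1/2 A, 1/2 B.
So P(type A) = 1/2 per child.
P(not type A) = 1/2 for one child; (1/2)^4 = 1/16.

1/16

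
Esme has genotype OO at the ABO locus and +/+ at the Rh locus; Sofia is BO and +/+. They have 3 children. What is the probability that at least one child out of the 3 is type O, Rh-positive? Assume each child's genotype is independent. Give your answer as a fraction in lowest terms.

7/8

ABO cross OO × BO → 1/2 O, 1/2 B.
Rh cross +/+ × +/+ → 1 Rh+; so P(type O, Rh-positive) = 1/2 × 1 = 1/2 per child.
P(none) = (1/2)^3 = 1/8; P(at least one) = 1 − 1/8 = 7/8.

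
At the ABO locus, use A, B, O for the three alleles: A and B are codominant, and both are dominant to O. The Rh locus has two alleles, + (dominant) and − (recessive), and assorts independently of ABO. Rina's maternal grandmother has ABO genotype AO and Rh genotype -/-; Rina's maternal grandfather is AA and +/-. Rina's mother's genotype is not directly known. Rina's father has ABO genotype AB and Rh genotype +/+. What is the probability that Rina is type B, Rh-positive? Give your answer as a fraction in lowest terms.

Rina's mother's ABO genotype from AO × AA: 1/2 AA, 1/2 AO.
Crossing each possibility with the father AB and summing P(type B): 1/2·0 + 1/2·1/4 = 1/8.
Similarly for Rh via the mother's Rh distribution: P(Rh+) = 1.
Independent loci: 1/8 × 1 = 1/8.

1/8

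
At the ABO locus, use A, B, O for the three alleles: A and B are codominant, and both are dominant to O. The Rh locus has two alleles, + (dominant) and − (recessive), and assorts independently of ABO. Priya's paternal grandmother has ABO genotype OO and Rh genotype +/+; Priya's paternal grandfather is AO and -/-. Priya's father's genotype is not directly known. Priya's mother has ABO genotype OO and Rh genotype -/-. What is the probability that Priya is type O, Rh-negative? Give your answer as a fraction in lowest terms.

Priya's father's ABO genotype from OO × AO: 1/2 AO, 1/2 OO.
Crossing each possibility with the mother OO and summing P(type O): 1/2·1/2 + 1/2·1 = 3/4.
Similarly for Rh via the father's Rh distribution: P(Rh-) = 1/2.
Independent loci: 3/4 × 1/2 = 3/8.

3/8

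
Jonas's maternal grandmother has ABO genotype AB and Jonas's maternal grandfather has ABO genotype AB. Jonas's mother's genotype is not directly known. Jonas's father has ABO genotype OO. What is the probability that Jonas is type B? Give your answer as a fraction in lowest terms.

Jonas's mother's ABO genotype from AB × AB: 1/4 AA, 1/2 AB, 1/4 BB.
Crossing each possibility with the father OO and summing P(type B): 1/4·0 + 1/2·1/2 + 1/4·1 = 1/2.

1/2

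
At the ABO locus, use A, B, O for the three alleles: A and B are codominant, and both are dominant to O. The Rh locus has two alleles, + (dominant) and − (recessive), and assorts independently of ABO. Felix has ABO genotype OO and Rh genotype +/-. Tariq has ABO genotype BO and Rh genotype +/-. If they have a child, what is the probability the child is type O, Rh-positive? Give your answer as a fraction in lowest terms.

ABO cross OO × BO → offspring phenotypes: 1/2 O, 1/2 B.
Rh cross +/- × +/- → 3/4 Rh+, 1/4 Rh-.
Independent loci: P(type O, Rh-positive) = 1/2 × 3/4 = 3/8.

3/8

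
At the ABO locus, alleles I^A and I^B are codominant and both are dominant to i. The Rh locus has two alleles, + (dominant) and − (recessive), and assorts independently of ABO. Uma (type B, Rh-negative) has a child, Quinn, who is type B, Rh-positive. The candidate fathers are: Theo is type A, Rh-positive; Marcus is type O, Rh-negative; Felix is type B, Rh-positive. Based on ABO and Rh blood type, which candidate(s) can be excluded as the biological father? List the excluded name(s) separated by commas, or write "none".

Marcus

A candidate is excluded only if no genotype consistent with his phenotype could produce a type B, Rh-positive child with a type B, Rh-negative mother.
Marcus (type O, Rh-): no genotype consistent with that phenotype can produce a type-B Rh+ child with a type-B mother.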